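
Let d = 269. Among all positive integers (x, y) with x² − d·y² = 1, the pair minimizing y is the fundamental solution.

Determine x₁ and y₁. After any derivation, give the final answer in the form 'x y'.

d=269: √d = [16; 2,2,32] (ℓ=3, odd), read p_5/q_5
step 0: (16, 1)  from 16·(1,0) + (0,1)
…
step 3: (2657, 162)  from 32·(82,5) + (33,2)
step 4: (5396, 329)  from 2·(2657,162) + (82,5)
step 5: (13449, 820)  from 2·(5396,329) + (2657,162)
→ (13449, 820).  Check: 13449²=180875601, 269·820²=180875600, difference 1.

13449 820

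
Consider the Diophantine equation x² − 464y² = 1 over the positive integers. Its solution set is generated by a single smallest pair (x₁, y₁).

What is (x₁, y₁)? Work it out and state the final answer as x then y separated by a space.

√464 = [21; 1,1,5,1,1,1,5,1,1,42, …], period ℓ=10 (even) → k=9
a_0=21:  p_0=21·1+0=21,  q_0=21·0+1=1
a_1=1:  p_1=1·21+1=22,  q_1=1·1+0=1
a_2=1:  p_2=1·22+21=43,  q_2=1·1+1=2
a_3=5:  p_3=5·43+22=237,  q_3=5·2+1=11
a_4=1:  p_4=1·237+43=280,  q_4=1·11+2=13
a_5=1:  p_5=1·280+237=517,  q_5=1·13+11=24
…
a_7=5:  p_7=5·797+517=4502,  q_7=5·37+24=209
a_8=1:  p_8=1·4502+797=5299,  q_8=1·209+37=246
a_9=1:  p_9=1·5299+4502=9801,  q_9=1·246+209=455
→ (9801, 455).  Check: 9801²=96059601, 464·455²=96059600, difference 1.

9801 455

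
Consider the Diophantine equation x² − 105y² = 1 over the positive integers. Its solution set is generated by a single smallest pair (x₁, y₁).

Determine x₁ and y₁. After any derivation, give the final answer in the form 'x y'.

41 4

d=105: √d = [10; 4,20] (ℓ=2, even), read p_1/q_1
step 0: (10, 1)  from 10·(1,0) + (0,1)
step 1: (41, 4)  from 4·(10,1) + (1,0)
fundamental: x₁=41, y₁=4  (since 1681 − 105·16 = 1)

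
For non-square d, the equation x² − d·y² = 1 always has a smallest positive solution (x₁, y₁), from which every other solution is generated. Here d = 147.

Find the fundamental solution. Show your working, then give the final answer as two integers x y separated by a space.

97 8

√147 → a₀=12, period (8,24); ℓ=2 even so k=1
i=0: a=12 ⇒ p=12, q=1
i=1: a=8 ⇒ p=97, q=8
(x₁, y₁) = (97, 8);  97² − 147·8² = 1 ✓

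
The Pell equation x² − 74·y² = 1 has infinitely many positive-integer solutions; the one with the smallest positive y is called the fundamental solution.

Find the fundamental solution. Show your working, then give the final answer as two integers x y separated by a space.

d=74: √d = [8; 1,1,1,1,16] (ℓ=5, odd), read p_9/q_9
a_0=8:  p_0=8·1+0=8,  q_0=8·0+1=1
a_1=1:  p_1=1·8+1=9,  q_1=1·1+0=1
a_2=1:  p_2=1·9+8=17,  q_2=1·1+1=2
a_3=1:  p_3=1·17+9=26,  q_3=1·2+1=3
a_4=1:  p_4=1·26+17=43,  q_4=1·3+2=5
a_5=16:  p_5=16·43+26=714,  q_5=16·5+3=83
a_6=1:  p_6=1·714+43=757,  q_6=1·83+5=88
…
a_8=1:  p_8=1·1471+757=2228,  q_8=1·171+88=259
a_9=1:  p_9=1·2228+1471=3699,  q_9=1·259+171=430
→ (3699, 430).  Check: 3699²=13682601, 74·430²=13682600, difference 1.

3699 430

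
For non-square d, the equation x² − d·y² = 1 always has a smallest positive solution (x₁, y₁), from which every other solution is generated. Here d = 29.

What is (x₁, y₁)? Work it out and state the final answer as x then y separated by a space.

√29 = [5; 2,1,1,2,10, …], period ℓ=5 (odd) → k=9
i=0: a=5 ⇒ p=5, q=1
i=1: a=2 ⇒ p=11, q=2
i=2: a=1 ⇒ p=16, q=3
…
i=6: a=2 ⇒ p=1524, q=283
i=7: a=1 ⇒ p=2251, q=418
i=8: a=1 ⇒ p=3775, q=701
i=9: a=2 ⇒ p=9801, q=1820
→ (9801, 1820).  Check: 9801²=96059601, 29·1820²=96059600, difference 1.

9801 1820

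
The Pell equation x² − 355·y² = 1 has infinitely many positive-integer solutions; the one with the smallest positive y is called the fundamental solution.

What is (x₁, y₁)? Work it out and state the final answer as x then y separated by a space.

954809 50676

[18; 1,5,3,3,1,6,1,3,3,5,1,36] for √355; ℓ=12 ⇒ convergent index 11
step 0: (18, 1)  from 18·(1,0) + (0,1)
step 1: (19, 1)  from 1·(18,1) + (1,0)
step 2: (113, 6)  from 5·(19,1) + (18,1)
…
step 4: (1187, 63)  from 3·(358,19) + (113,6)
…
step 6: (10457, 555)  from 6·(1545,82) + (1187,63)
…
step 8: (46463, 2466)  from 3·(12002,637) + (10457,555)
step 9: (151391, 8035)  from 3·(46463,2466) + (12002,637)
step 10: (803418, 42641)  from 5·(151391,8035) + (46463,2466)
step 11: (954809, 50676)  from 1·(803418,42641) + (151391,8035)
fundamental: x₁=954809, y₁=50676  (since 911660226481 − 355·2568056976 = 1)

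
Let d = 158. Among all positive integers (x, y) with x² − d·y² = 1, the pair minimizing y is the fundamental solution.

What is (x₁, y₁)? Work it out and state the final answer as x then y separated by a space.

[12; 1,1,3,12,3,1,1,24] for √158; ℓ=8 ⇒ convergent index 7
i=0: a=12 ⇒ p=12, q=1
i=1: a=1 ⇒ p=13, q=1
i=2: a=1 ⇒ p=25, q=2
i=3: a=3 ⇒ p=88, q=7
…
i=5: a=3 ⇒ p=3331, q=265
i=6: a=1 ⇒ p=4412, q=351
i=7: a=1 ⇒ p=7743, q=616
(x₁, y₁) = (7743, 616);  7743² − 158·616² = 1 ✓

7743 616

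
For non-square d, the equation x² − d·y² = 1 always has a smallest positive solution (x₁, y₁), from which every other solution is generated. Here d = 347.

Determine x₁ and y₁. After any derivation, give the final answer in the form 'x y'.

[18; 1,1,1,2,4,…,1,1,36] for √347; ℓ=14 ⇒ convergent index 13
i=0: a=18 ⇒ p=18, q=1
…
i=5: a=4 ⇒ p=652, q=35
i=6: a=1 ⇒ p=801, q=43
i=7: a=17 ⇒ p=14269, q=766
…
i=9: a=4 ⇒ p=74549, q=4002
i=10: a=2 ⇒ p=164168, q=8813
…
i=12: a=1 ⇒ p=402885, q=21628
i=13: a=1 ⇒ p=641602, q=34443
fundamental: x₁=641602, y₁=34443  (since 411653126404 − 347·1186320249 = 1)

641602 34443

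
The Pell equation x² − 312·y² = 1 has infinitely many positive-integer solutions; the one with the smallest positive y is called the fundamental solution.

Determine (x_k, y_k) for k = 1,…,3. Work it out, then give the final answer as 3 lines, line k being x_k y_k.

d=312: √d = [17; 1,1,1,34] (ℓ=4, even), read p_3/q_3
i=0: a=17 ⇒ p=17, q=1
…
i=2: a=1 ⇒ p=35, q=2
i=3: a=1 ⇒ p=53, q=3
fundamental: x₁=53, y₁=3  (since 2809 − 312·9 = 1)
k=2:  x_2 = 53·53+312·3·3 = 5617,  y_2 = 53·3+3·53 = 318
k=3:  x_3 = 53·5617+312·3·318 = 595349,  y_3 = 53·318+3·5617 = 33705

53 3
5617 318
595349 33705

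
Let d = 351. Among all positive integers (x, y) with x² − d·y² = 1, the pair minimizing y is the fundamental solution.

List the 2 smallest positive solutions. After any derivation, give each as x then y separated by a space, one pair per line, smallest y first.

√351 → a₀=18, period (1,2,1,3,2,2,2,3,1,2,1,36); ℓ=12 even so k=11
k=0  a_k=18  p_k/q_k = 18/1
…
k=3  a_k=1  p_k/q_k = 75/4
…
k=5  a_k=2  p_k/q_k = 637/34
…
k=7  a_k=2  p_k/q_k = 3747/200
…
k=9  a_k=1  p_k/q_k = 16543/883
k=10  a_k=2  p_k/q_k = 45882/2449
k=11  a_k=1  p_k/q_k = 62425/3332
fundamental: x₁=62425, y₁=3332  (since 3896880625 − 351·11102224 = 1)
(62425+3332√351)^2 = 7793761249 + 416000200√351

62425 3332
7793761249 416000200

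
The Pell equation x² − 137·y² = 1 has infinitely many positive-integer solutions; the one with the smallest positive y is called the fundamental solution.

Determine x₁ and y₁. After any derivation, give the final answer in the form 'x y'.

6083073 519712

√137 → a₀=11, period (1,2,2,1,1,2,2,1,22); ℓ=9 odd so k=17
i=0: a=11 ⇒ p=11, q=1
i=1: a=1 ⇒ p=12, q=1
…
i=3: a=2 ⇒ p=82, q=7
i=4: a=1 ⇒ p=117, q=10
…
i=7: a=2 ⇒ p=1229, q=105
i=8: a=1 ⇒ p=1744, q=149
i=9: a=22 ⇒ p=39597, q=3383
i=10: a=1 ⇒ p=41341, q=3532
i=11: a=2 ⇒ p=122279, q=10447
i=12: a=2 ⇒ p=285899, q=24426
i=13: a=1 ⇒ p=408178, q=34873
…
i=15: a=2 ⇒ p=1796332, q=153471
i=16: a=2 ⇒ p=4286741, q=366241
i=17: a=1 ⇒ p=6083073, q=519712
(x₁, y₁) = (6083073, 519712);  6083073² − 137·519712² = 1 ✓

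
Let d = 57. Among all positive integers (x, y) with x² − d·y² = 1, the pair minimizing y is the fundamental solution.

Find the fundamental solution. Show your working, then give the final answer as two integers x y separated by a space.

151 20

d=57: √d = [7; 1,1,4,1,1,14] (ℓ=6, even), read p_5/q_5
k=0  a_k=7  p_k/q_k = 7/1
…
k=4  a_k=1  p_k/q_k = 83/11
k=5  a_k=1  p_k/q_k = 151/20
→ (151, 20).  Check: 151²=22801, 57·20²=22800, difference 1.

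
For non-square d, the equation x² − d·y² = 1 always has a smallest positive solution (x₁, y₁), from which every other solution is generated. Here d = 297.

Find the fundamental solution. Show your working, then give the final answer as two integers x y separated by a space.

√297 = [17; 4,3,1,1,2,1,1,3,4,34, …], period ℓ=10 (even) → k=9
k=0  a_k=17  p_k/q_k = 17/1
…
k=2  a_k=3  p_k/q_k = 224/13
k=3  a_k=1  p_k/q_k = 293/17
k=4  a_k=1  p_k/q_k = 517/30
k=5  a_k=2  p_k/q_k = 1327/77
k=6  a_k=1  p_k/q_k = 1844/107
k=7  a_k=1  p_k/q_k = 3171/184
k=8  a_k=3  p_k/q_k = 11357/659
k=9  a_k=4  p_k/q_k = 48599/2820
→ (48599, 2820).  Check: 48599²=2361862801, 297·2820²=2361862800, difference 1.

48599 2820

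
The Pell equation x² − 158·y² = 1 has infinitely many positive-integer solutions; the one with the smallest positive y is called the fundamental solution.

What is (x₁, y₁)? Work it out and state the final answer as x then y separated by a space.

7743 616

√158 → a₀=12, period (1,1,3,12,3,1,1,24); ℓ=8 even so k=7
a_0=12:  p_0=12·1+0=12,  q_0=12·0+1=1
…
a_3=3:  p_3=3·25+13=88,  q_3=3·2+1=7
…
a_6=1:  p_6=1·3331+1081=4412,  q_6=1·265+86=351
a_7=1:  p_7=1·4412+3331=7743,  q_7=1·351+265=616
→ (7743, 616).  Check: 7743²=59954049, 158·616²=59954048, difference 1.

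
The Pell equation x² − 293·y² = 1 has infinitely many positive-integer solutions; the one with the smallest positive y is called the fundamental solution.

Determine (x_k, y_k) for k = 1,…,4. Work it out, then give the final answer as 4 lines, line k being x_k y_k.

√293 = [17; 8,1,1,8,34, …], period ℓ=5 (odd) → k=9
step 0: (17, 1)  from 17·(1,0) + (0,1)
step 1: (137, 8)  from 8·(17,1) + (1,0)
step 2: (154, 9)  from 1·(137,8) + (17,1)
step 3: (291, 17)  from 1·(154,9) + (137,8)
step 4: (2482, 145)  from 8·(291,17) + (154,9)
step 5: (84679, 4947)  from 34·(2482,145) + (291,17)
step 6: (679914, 39721)  from 8·(84679,4947) + (2482,145)
step 7: (764593, 44668)  from 1·(679914,39721) + (84679,4947)
step 8: (1444507, 84389)  from 1·(764593,44668) + (679914,39721)
step 9: (12320649, 719780)  from 8·(1444507,84389) + (764593,44668)
→ (12320649, 719780).  Check: 12320649²=151798391781201, 293·719780²=151798391781200, difference 1.
n=2: (12320649,719780)∘(12320649,719780) = (12320649·12320649+293·719780·719780, 12320649·719780+719780·12320649) = (303596783562401,17736313474440)
n=3: (303596783562401,17736313474440)∘(12320649,719780) = (12320649·303596783562401+293·719780·17736313474440, 12320649·17736313474440+719780·303596783562401) = (7481018815602612315849,437045785745090703340)
n=4: (7481018815602612315849,437045785745090703340)∘(12320649,719780) = (12320649·7481018815602612315849+293·719780·437045785745090703340, 12320649·437045785745090703340+719780·7481018815602612315849) = (184342013978870716056521769601,10769375446188914321717060880)

12320649 719780
303596783562401 17736313474440
7481018815602612315849 437045785745090703340
184342013978870716056521769601 10769375446188914321717060880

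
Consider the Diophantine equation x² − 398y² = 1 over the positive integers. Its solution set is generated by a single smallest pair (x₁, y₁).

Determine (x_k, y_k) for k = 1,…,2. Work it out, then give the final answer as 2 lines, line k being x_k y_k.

[19; 1,18,1,38] for √398; ℓ=4 ⇒ convergent index 3
i=0: a=19 ⇒ p=19, q=1
i=1: a=1 ⇒ p=20, q=1
i=2: a=18 ⇒ p=379, q=19
i=3: a=1 ⇒ p=399, q=20
(x₁, y₁) = (399, 20);  399² − 398·20² = 1 ✓
(x_2, y_2) = (399·399 + 398·20·20, 399·20 + 20·399) = (318401, 15960)

399 20
318401 15960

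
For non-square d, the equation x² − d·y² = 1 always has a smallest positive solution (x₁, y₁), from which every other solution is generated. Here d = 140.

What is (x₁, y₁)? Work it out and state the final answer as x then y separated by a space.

71 6

√140 → a₀=11, period (1,4,1,22); ℓ=4 even so k=3
k=0  a_k=11  p_k/q_k = 11/1
k=1  a_k=1  p_k/q_k = 12/1
k=2  a_k=4  p_k/q_k = 59/5
k=3  a_k=1  p_k/q_k = 71/6
(x₁, y₁) = (71, 6);  71² − 140·6² = 1 ✓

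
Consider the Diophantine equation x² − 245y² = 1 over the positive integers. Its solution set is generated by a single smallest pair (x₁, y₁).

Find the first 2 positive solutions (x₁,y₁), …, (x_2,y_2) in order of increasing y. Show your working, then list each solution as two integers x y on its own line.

51841 3312
5374978561 343394784

[15; 1,1,1,7,6,7,1,1,1,30] for √245; ℓ=10 ⇒ convergent index 9
k=0  a_k=15  p_k/q_k = 15/1
…
k=5  a_k=6  p_k/q_k = 2207/141
k=6  a_k=7  p_k/q_k = 15809/1010
k=7  a_k=1  p_k/q_k = 18016/1151
k=8  a_k=1  p_k/q_k = 33825/2161
k=9  a_k=1  p_k/q_k = 51841/3312
(x₁, y₁) = (51841, 3312);  51841² − 245·3312² = 1 ✓
(51841+3312√245)^2 = 5374978561 + 343394784√245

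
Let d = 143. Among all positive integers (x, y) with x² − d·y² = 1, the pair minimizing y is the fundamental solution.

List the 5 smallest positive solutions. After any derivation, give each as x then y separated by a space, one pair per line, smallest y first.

√143 = [11; 1,22, …], period ℓ=2 (even) → k=1
i=0: a=11 ⇒ p=11, q=1
i=1: a=1 ⇒ p=12, q=1
(x₁, y₁) = (12, 1);  12² − 143·1² = 1 ✓
(12+1√143)^2 = 287 + 24√143
(12+1√143)^3 = 6876 + 575√143
(12+1√143)^4 = 164737 + 13776√143
(12+1√143)^5 = 3946812 + 330049√143

12 1
287 24
6876 575
164737 13776
3946812 330049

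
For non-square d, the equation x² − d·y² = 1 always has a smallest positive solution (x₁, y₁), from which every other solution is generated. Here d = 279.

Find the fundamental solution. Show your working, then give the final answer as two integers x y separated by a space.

d=279: √d = [16; 1,2,2,1,2,2,1,32] (ℓ=8, even), read p_7/q_7
k=0  a_k=16  p_k/q_k = 16/1
k=1  a_k=1  p_k/q_k = 17/1
k=2  a_k=2  p_k/q_k = 50/3
k=3  a_k=2  p_k/q_k = 117/7
…
k=6  a_k=2  p_k/q_k = 1069/64
k=7  a_k=1  p_k/q_k = 1520/91
(x₁, y₁) = (1520, 91);  1520² − 279·91² = 1 ✓

1520 91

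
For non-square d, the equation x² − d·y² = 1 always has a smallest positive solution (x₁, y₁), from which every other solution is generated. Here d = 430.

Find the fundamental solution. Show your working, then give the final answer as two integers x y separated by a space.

√430 = [20; 1,2,1,3,1,…,2,1,40, …], period ℓ=14 (even) → k=13
k=0  a_k=20  p_k/q_k = 20/1
k=1  a_k=1  p_k/q_k = 21/1
k=2  a_k=2  p_k/q_k = 62/3
…
k=4  a_k=3  p_k/q_k = 311/15
k=5  a_k=1  p_k/q_k = 394/19
k=6  a_k=6  p_k/q_k = 2675/129
k=7  a_k=8  p_k/q_k = 21794/1051
…
k=9  a_k=1  p_k/q_k = 155233/7486
k=10  a_k=3  p_k/q_k = 599138/28893
k=11  a_k=1  p_k/q_k = 754371/36379
k=12  a_k=2  p_k/q_k = 2107880/101651
k=13  a_k=1  p_k/q_k = 2862251/138030
→ (2862251, 138030).  Check: 2862251²=8192480787001, 430·138030²=8192480787000, difference 1.

2862251 138030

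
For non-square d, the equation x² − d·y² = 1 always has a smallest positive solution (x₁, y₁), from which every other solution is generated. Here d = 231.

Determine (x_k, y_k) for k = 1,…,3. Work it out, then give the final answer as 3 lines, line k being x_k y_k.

√231 → a₀=15, period (5,30); ℓ=2 even so k=1
k=0  a_k=15  p_k/q_k = 15/1
k=1  a_k=5  p_k/q_k = 76/5
→ (76, 5).  Check: 76²=5776, 231·5²=5775, difference 1.
(x_2, y_2) = (76·76 + 231·5·5, 76·5 + 5·76) = (11551, 760)
(x_3, y_3) = (76·11551 + 231·5·760, 76·760 + 5·11551) = (1755676, 115515)

76 5
11551 760
1755676 115515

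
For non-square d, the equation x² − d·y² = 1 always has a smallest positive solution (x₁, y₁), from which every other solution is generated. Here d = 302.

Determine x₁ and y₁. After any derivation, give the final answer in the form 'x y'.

4276623 246092

d=302: √d = [17; 2,1,1,1,4,…,1,2,34] (ℓ=16, even), read p_15/q_15
i=0: a=17 ⇒ p=17, q=1
i=1: a=2 ⇒ p=35, q=2
…
i=5: a=4 ⇒ p=643, q=37
…
i=7: a=1 ⇒ p=2068, q=119
i=8: a=16 ⇒ p=34513, q=1986
…
i=11: a=4 ⇒ p=467281, q=26889
i=12: a=1 ⇒ p=574956, q=33085
i=13: a=1 ⇒ p=1042237, q=59974
i=14: a=1 ⇒ p=1617193, q=93059
i=15: a=2 ⇒ p=4276623, q=246092
fundamental: x₁=4276623, y₁=246092  (since 18289504284129 − 302·60561272464 = 1)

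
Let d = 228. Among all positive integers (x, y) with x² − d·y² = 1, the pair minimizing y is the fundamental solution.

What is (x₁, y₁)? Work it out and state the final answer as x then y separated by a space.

√228 = [15; 10,30, …], period ℓ=2 (even) → k=1
step 0: (15, 1)  from 15·(1,0) + (0,1)
step 1: (151, 10)  from 10·(15,1) + (1,0)
fundamental: x₁=151, y₁=10  (since 22801 − 228·100 = 1)

151 10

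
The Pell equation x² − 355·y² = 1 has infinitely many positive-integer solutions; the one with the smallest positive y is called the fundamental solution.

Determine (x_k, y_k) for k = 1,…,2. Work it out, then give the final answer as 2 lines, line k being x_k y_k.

d=355: √d = [18; 1,5,3,3,1,6,1,3,3,5,1,36] (ℓ=12, even), read p_11/q_11
i=0: a=18 ⇒ p=18, q=1
…
i=3: a=3 ⇒ p=358, q=19
i=4: a=3 ⇒ p=1187, q=63
…
i=6: a=6 ⇒ p=10457, q=555
…
i=8: a=3 ⇒ p=46463, q=2466
…
i=10: a=5 ⇒ p=803418, q=42641
i=11: a=1 ⇒ p=954809, q=50676
fundamental: x₁=954809, y₁=50676  (since 911660226481 − 355·2568056976 = 1)
(954809+50676√355)^2 = 1823320452961 + 96771801768√355

954809 50676
1823320452961 96771801768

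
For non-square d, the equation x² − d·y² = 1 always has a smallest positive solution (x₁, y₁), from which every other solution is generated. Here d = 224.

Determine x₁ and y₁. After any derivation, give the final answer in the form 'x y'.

15 1

[14; 1,28] for √224; ℓ=2 ⇒ convergent index 1
step 0: (14, 1)  from 14·(1,0) + (0,1)
step 1: (15, 1)  from 1·(14,1) + (1,0)
→ (15, 1).  Check: 15²=225, 224·1²=224, difference 1.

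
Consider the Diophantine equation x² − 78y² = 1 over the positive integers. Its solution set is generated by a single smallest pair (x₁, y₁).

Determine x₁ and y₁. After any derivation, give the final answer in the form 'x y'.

√78 → a₀=8, period (1,4,1,16); ℓ=4 even so k=3
k=0  a_k=8  p_k/q_k = 8/1
k=1  a_k=1  p_k/q_k = 9/1
k=2  a_k=4  p_k/q_k = 44/5
k=3  a_k=1  p_k/q_k = 53/6
→ (53, 6).  Check: 53²=2809, 78·6²=2808, difference 1.

53 6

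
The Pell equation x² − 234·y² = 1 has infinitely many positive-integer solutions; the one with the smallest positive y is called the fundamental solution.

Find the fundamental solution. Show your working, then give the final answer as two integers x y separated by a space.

√234 = [15; 3,2,1,2,1,2,3,30, …], period ℓ=8 (even) → k=7
step 0: (15, 1)  from 15·(1,0) + (0,1)
step 1: (46, 3)  from 3·(15,1) + (1,0)
step 2: (107, 7)  from 2·(46,3) + (15,1)
…
step 5: (566, 37)  from 1·(413,27) + (153,10)
step 6: (1545, 101)  from 2·(566,37) + (413,27)
step 7: (5201, 340)  from 3·(1545,101) + (566,37)
fundamental: x₁=5201, y₁=340  (since 27050401 − 234·115600 = 1)

5201 340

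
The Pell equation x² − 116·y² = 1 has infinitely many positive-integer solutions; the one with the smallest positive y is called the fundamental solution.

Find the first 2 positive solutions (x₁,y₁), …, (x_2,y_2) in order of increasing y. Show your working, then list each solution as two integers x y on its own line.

d=116: √d = [10; 1,3,2,1,4,1,2,3,1,20] (ℓ=10, even), read p_9/q_9
step 0: (10, 1)  from 10·(1,0) + (0,1)
step 1: (11, 1)  from 1·(10,1) + (1,0)
…
step 3: (97, 9)  from 2·(43,4) + (11,1)
…
step 5: (657, 61)  from 4·(140,13) + (97,9)
…
step 8: (7550, 701)  from 3·(2251,209) + (797,74)
step 9: (9801, 910)  from 1·(7550,701) + (2251,209)
fundamental: x₁=9801, y₁=910  (since 96059601 − 116·828100 = 1)
(x_2, y_2) = (9801·9801 + 116·910·910, 9801·910 + 910·9801) = (192119201, 17837820)

9801 910
192119201 17837820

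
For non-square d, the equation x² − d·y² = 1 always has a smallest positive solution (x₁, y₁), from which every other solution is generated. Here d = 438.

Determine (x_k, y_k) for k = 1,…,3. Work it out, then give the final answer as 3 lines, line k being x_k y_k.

293 14
171697 8204
100614149 4807530

√438 = [20; 1,12,1,40, …], period ℓ=4 (even) → k=3
a_0=20:  p_0=20·1+0=20,  q_0=20·0+1=1
a_1=1:  p_1=1·20+1=21,  q_1=1·1+0=1
a_2=12:  p_2=12·21+20=272,  q_2=12·1+1=13
a_3=1:  p_3=1·272+21=293,  q_3=1·13+1=14
→ (293, 14).  Check: 293²=85849, 438·14²=85848, difference 1.
(x_2, y_2) = (293·293 + 438·14·14, 293·14 + 14·293) = (171697, 8204)
(x_3, y_3) = (293·171697 + 438·14·8204, 293·8204 + 14·171697) = (100614149, 4807530)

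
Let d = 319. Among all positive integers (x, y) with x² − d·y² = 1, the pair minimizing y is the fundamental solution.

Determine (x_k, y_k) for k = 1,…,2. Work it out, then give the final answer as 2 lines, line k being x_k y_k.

12901780 722361
332911854336799 18639485405160

[17; 1,6,5,1,4,…,6,1,34] for √319; ℓ=14 ⇒ convergent index 13
step 0: (17, 1)  from 17·(1,0) + (0,1)
…
step 5: (3715, 208)  from 4·(768,43) + (643,36)
step 6: (11913, 667)  from 3·(3715,208) + (768,43)
…
step 10: (309613, 17335)  from 1·(250816,14043) + (58797,3292)
step 11: (1798881, 100718)  from 5·(309613,17335) + (250816,14043)
step 12: (11102899, 621643)  from 6·(1798881,100718) + (309613,17335)
step 13: (12901780, 722361)  from 1·(11102899,621643) + (1798881,100718)
fundamental: x₁=12901780, y₁=722361  (since 166455927168400 − 319·521805414321 = 1)
(x_2, y_2) = (12901780·12901780 + 319·722361·722361, 12901780·722361 + 722361·12901780) = (332911854336799, 18639485405160)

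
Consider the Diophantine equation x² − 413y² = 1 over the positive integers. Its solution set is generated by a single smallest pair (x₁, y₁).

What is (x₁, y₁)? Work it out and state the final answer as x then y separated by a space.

[20; 3,9,1,4,1,9,3,40] for √413; ℓ=8 ⇒ convergent index 7
step 0: (20, 1)  from 20·(1,0) + (0,1)
…
step 3: (630, 31)  from 1·(569,28) + (61,3)
step 4: (3089, 152)  from 4·(630,31) + (569,28)
…
step 6: (36560, 1799)  from 9·(3719,183) + (3089,152)
step 7: (113399, 5580)  from 3·(36560,1799) + (3719,183)
(x₁, y₁) = (113399, 5580);  113399² − 413·5580² = 1 ✓

113399 5580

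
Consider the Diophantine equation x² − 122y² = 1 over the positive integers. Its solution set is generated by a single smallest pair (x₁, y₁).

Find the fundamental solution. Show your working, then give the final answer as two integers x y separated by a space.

243 22

[11; 22] for √122; ℓ=1 ⇒ convergent index 1
step 0: (11, 1)  from 11·(1,0) + (0,1)
step 1: (243, 22)  from 22·(11,1) + (1,0)
fundamental: x₁=243, y₁=22  (since 59049 − 122·484 = 1)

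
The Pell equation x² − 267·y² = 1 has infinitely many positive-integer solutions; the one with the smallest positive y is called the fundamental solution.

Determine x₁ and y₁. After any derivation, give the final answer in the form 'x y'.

√267 → a₀=16, period (2,1,15,1,2,32); ℓ=6 even so k=5
step 0: (16, 1)  from 16·(1,0) + (0,1)
step 1: (33, 2)  from 2·(16,1) + (1,0)
…
step 3: (768, 47)  from 15·(49,3) + (33,2)
step 4: (817, 50)  from 1·(768,47) + (49,3)
step 5: (2402, 147)  from 2·(817,50) + (768,47)
fundamental: x₁=2402, y₁=147  (since 5769604 − 267·21609 = 1)

2402 147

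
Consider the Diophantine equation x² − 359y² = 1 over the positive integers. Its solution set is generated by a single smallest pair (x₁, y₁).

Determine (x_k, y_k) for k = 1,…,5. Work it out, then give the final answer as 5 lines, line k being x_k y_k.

360 19
259199 13680
186622920 9849581
134368243201 7091684640
96744948481800 5106003091219

d=359: √d = [18; 1,17,1,36] (ℓ=4, even), read p_3/q_3
a_0=18:  p_0=18·1+0=18,  q_0=18·0+1=1
a_1=1:  p_1=1·18+1=19,  q_1=1·1+0=1
a_2=17:  p_2=17·19+18=341,  q_2=17·1+1=18
a_3=1:  p_3=1·341+19=360,  q_3=1·18+1=19
(x₁, y₁) = (360, 19);  360² − 359·19² = 1 ✓
(360+19√359)^2 = 259199 + 13680√359
(360+19√359)^3 = 186622920 + 9849581√359
(360+19√359)^4 = 134368243201 + 7091684640√359
(360+19√359)^5 = 96744948481800 + 5106003091219√359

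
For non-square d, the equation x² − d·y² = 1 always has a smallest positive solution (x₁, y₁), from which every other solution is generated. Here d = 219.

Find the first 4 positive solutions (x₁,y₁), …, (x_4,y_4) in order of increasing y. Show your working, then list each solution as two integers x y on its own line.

74 5
10951 740
1620674 109515
239848801 16207480

d=219: √d = [14; 1,3,1,28] (ℓ=4, even), read p_3/q_3
a_0=14:  p_0=14·1+0=14,  q_0=14·0+1=1
a_1=1:  p_1=1·14+1=15,  q_1=1·1+0=1
a_2=3:  p_2=3·15+14=59,  q_2=3·1+1=4
a_3=1:  p_3=1·59+15=74,  q_3=1·4+1=5
fundamental: x₁=74, y₁=5  (since 5476 − 219·25 = 1)
(x_2, y_2) = (74·74 + 219·5·5, 74·5 + 5·74) = (10951, 740)
(x_3, y_3) = (74·10951 + 219·5·740, 74·740 + 5·10951) = (1620674, 109515)
(x_4, y_4) = (74·1620674 + 219·5·109515, 74·109515 + 5·1620674) = (239848801, 16207480)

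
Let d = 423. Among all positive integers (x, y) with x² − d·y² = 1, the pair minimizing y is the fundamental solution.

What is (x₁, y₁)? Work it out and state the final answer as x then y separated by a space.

4607 224

[20; 1,1,3,4,3,1,1,40] for √423; ℓ=8 ⇒ convergent index 7
k=0  a_k=20  p_k/q_k = 20/1
…
k=2  a_k=1  p_k/q_k = 41/2
k=3  a_k=3  p_k/q_k = 144/7
k=4  a_k=4  p_k/q_k = 617/30
k=5  a_k=3  p_k/q_k = 1995/97
k=6  a_k=1  p_k/q_k = 2612/127
k=7  a_k=1  p_k/q_k = 4607/224
→ (4607, 224).  Check: 4607²=21224449, 423·224²=21224448, difference 1.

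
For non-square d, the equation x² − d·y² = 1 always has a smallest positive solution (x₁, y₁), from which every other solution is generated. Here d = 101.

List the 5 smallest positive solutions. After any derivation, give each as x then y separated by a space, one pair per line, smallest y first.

d=101: √d = [10; 20] (ℓ=1, odd), read p_1/q_1
step 0: (10, 1)  from 10·(1,0) + (0,1)
step 1: (201, 20)  from 20·(10,1) + (1,0)
(x₁, y₁) = (201, 20);  201² − 101·20² = 1 ✓
(x_2, y_2) = (201·201 + 101·20·20, 201·20 + 20·201) = (80801, 8040)
(x_3, y_3) = (201·80801 + 101·20·8040, 201·8040 + 20·80801) = (32481801, 3232060)
(x_4, y_4) = (201·32481801 + 101·20·3232060, 201·3232060 + 20·32481801) = (13057603201, 1299280080)
(x_5, y_5) = (201·13057603201 + 101·20·1299280080, 201·1299280080 + 20·13057603201) = (5249124005001, 522307360100)

201 20
80801 8040
32481801 3232060
13057603201 1299280080
5249124005001 522307360100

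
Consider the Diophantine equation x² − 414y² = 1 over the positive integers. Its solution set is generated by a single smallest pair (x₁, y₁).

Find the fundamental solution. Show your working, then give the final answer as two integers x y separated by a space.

√414 = [20; 2,1,7,2,7,1,2,40, …], period ℓ=8 (even) → k=7
k=0  a_k=20  p_k/q_k = 20/1
k=1  a_k=2  p_k/q_k = 41/2
…
k=3  a_k=7  p_k/q_k = 468/23
…
k=6  a_k=1  p_k/q_k = 8444/415
k=7  a_k=2  p_k/q_k = 24335/1196
(x₁, y₁) = (24335, 1196);  24335² − 414·1196² = 1 ✓

24335 1196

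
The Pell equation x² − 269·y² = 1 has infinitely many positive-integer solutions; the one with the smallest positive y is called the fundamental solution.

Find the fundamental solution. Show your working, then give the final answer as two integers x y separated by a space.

d=269: √d = [16; 2,2,32] (ℓ=3, odd), read p_5/q_5
k=0  a_k=16  p_k/q_k = 16/1
k=1  a_k=2  p_k/q_k = 33/2
k=2  a_k=2  p_k/q_k = 82/5
k=3  a_k=32  p_k/q_k = 2657/162
k=4  a_k=2  p_k/q_k = 5396/329
k=5  a_k=2  p_k/q_k = 13449/820
(x₁, y₁) = (13449, 820);  13449² − 269·820² = 1 ✓

13449 820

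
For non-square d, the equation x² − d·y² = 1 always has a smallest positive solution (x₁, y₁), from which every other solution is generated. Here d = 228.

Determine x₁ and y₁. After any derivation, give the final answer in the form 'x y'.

151 10

√228 → a₀=15, period (10,30); ℓ=2 even so k=1
a_0=15:  p_0=15·1+0=15,  q_0=15·0+1=1
a_1=10:  p_1=10·15+1=151,  q_1=10·1+0=10
(x₁, y₁) = (151, 10);  151² − 228·10² = 1 ✓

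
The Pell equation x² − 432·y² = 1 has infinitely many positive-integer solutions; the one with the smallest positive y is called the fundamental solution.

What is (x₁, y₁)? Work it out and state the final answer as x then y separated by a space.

[20; 1,3,1,1,1,3,1,40] for √432; ℓ=8 ⇒ convergent index 7
a_0=20:  p_0=20·1+0=20,  q_0=20·0+1=1
…
a_2=3:  p_2=3·21+20=83,  q_2=3·1+1=4
a_3=1:  p_3=1·83+21=104,  q_3=1·4+1=5
…
a_5=1:  p_5=1·187+104=291,  q_5=1·9+5=14
a_6=3:  p_6=3·291+187=1060,  q_6=3·14+9=51
a_7=1:  p_7=1·1060+291=1351,  q_7=1·51+14=65
fundamental: x₁=1351, y₁=65  (since 1825201 − 432·4225 = 1)

1351 65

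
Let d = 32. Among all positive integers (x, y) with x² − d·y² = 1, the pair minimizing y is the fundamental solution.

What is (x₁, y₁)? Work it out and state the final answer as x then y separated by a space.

17 3

d=32: √d = [5; 1,1,1,10] (ℓ=4, even), read p_3/q_3
i=0: a=5 ⇒ p=5, q=1
…
i=2: a=1 ⇒ p=11, q=2
i=3: a=1 ⇒ p=17, q=3
fundamental: x₁=17, y₁=3  (since 289 − 32·9 = 1)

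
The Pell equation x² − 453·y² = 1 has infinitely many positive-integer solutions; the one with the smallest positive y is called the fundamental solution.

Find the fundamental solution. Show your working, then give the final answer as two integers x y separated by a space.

1653751 77700

[21; 3,1,1,10,14,10,1,1,3,42] for √453; ℓ=10 ⇒ convergent index 9
k=0  a_k=21  p_k/q_k = 21/1
…
k=7  a_k=1  p_k/q_k = 245764/11547
k=8  a_k=1  p_k/q_k = 469329/22051
k=9  a_k=3  p_k/q_k = 1653751/77700
→ (1653751, 77700).  Check: 1653751²=2734892370001, 453·77700²=2734892370000, difference 1.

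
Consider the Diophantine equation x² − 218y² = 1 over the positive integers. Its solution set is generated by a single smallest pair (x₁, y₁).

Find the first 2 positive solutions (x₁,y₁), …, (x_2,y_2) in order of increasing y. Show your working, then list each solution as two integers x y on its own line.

[14; 1,3,3,1,28] for √218; ℓ=5 ⇒ convergent index 9
k=0  a_k=14  p_k/q_k = 14/1
k=1  a_k=1  p_k/q_k = 15/1
…
k=4  a_k=1  p_k/q_k = 251/17
…
k=8  a_k=3  p_k/q_k = 96370/6527
k=9  a_k=1  p_k/q_k = 126003/8534
→ (126003, 8534).  Check: 126003²=15876756009, 218·8534²=15876756008, difference 1.
(x_2, y_2) = (126003·126003 + 218·8534·8534, 126003·8534 + 8534·126003) = (31753512017, 2150619204)

126003 8534
31753512017 2150619204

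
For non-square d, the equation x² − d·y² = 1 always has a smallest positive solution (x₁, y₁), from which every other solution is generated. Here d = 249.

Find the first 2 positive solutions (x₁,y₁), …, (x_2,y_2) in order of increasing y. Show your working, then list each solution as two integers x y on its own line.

8553815 542076
146335502108449 9273635639880

√249 → a₀=15, period (1,3,1,1,5,…,3,1,30); ℓ=16 even so k=15
a_0=15:  p_0=15·1+0=15,  q_0=15·0+1=1
a_1=1:  p_1=1·15+1=16,  q_1=1·1+0=1
a_2=3:  p_2=3·16+15=63,  q_2=3·1+1=4
…
a_4=1:  p_4=1·79+63=142,  q_4=1·5+4=9
a_5=5:  p_5=5·142+79=789,  q_5=5·9+5=50
a_6=1:  p_6=1·789+142=931,  q_6=1·50+9=59
a_7=3:  p_7=3·931+789=3582,  q_7=3·59+50=227
…
a_9=3:  p_9=3·36751+3582=113835,  q_9=3·2329+227=7214
…
a_12=1:  p_12=1·866765+150586=1017351,  q_12=1·54929+9543=64472
a_13=1:  p_13=1·1017351+866765=1884116,  q_13=1·64472+54929=119401
a_14=3:  p_14=3·1884116+1017351=6669699,  q_14=3·119401+64472=422675
a_15=1:  p_15=1·6669699+1884116=8553815,  q_15=1·422675+119401=542076
→ (8553815, 542076).  Check: 8553815²=73167751054225, 249·542076²=73167751054224, difference 1.
k=2:  x_2 = 8553815·8553815+249·542076·542076 = 146335502108449,  y_2 = 8553815·542076+542076·8553815 = 9273635639880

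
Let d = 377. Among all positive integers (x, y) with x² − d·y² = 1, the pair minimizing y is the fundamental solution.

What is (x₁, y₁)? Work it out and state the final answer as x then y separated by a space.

233 12

√377 → a₀=19, period (2,2,2,38); ℓ=4 even so k=3
i=0: a=19 ⇒ p=19, q=1
…
i=2: a=2 ⇒ p=97, q=5
i=3: a=2 ⇒ p=233, q=12
(x₁, y₁) = (233, 12);  233² − 377·12² = 1 ✓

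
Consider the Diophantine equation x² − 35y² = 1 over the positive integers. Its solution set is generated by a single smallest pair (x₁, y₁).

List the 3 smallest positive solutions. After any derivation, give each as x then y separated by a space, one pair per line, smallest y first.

√35 = [5; 1,10, …], period ℓ=2 (even) → k=1
a_0=5:  p_0=5·1+0=5,  q_0=5·0+1=1
a_1=1:  p_1=1·5+1=6,  q_1=1·1+0=1
fundamental: x₁=6, y₁=1  (since 36 − 35·1 = 1)
(6+1√35)^2 = 71 + 12√35
(6+1√35)^3 = 846 + 143√35

6 1
71 12
846 143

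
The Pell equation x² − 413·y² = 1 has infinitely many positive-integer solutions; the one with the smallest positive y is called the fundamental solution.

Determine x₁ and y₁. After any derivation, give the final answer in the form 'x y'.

113399 5580

[20; 3,9,1,4,1,9,3,40] for √413; ℓ=8 ⇒ convergent index 7
k=0  a_k=20  p_k/q_k = 20/1
k=1  a_k=3  p_k/q_k = 61/3
k=2  a_k=9  p_k/q_k = 569/28
…
k=4  a_k=4  p_k/q_k = 3089/152
…
k=6  a_k=9  p_k/q_k = 36560/1799
k=7  a_k=3  p_k/q_k = 113399/5580
(x₁, y₁) = (113399, 5580);  113399² − 413·5580² = 1 ✓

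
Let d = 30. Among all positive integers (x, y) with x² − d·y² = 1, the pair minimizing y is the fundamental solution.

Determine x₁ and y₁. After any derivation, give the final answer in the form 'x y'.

11 2

[5; 2,10] for √30; ℓ=2 ⇒ convergent index 1
i=0: a=5 ⇒ p=5, q=1
i=1: a=2 ⇒ p=11, q=2
→ (11, 2).  Check: 11²=121, 30·2²=120, difference 1.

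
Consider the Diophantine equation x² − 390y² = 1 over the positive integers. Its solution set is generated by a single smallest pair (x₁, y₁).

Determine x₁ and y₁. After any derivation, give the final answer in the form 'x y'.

d=390: √d = [19; 1,2,1,38] (ℓ=4, even), read p_3/q_3
a_0=19:  p_0=19·1+0=19,  q_0=19·0+1=1
…
a_2=2:  p_2=2·20+19=59,  q_2=2·1+1=3
a_3=1:  p_3=1·59+20=79,  q_3=1·3+1=4
→ (79, 4).  Check: 79²=6241, 390·4²=6240, difference 1.

79 4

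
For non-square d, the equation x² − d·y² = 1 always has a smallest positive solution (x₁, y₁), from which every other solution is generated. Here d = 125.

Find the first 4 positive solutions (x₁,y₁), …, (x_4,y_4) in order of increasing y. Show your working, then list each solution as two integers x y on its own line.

930249 83204
1730726404001 154800875592
3220013013190122249 288006719437081612
5990827771012465337616001 535835925499096664087184

√125 → a₀=11, period (5,1,1,5,22); ℓ=5 odd so k=9
step 0: (11, 1)  from 11·(1,0) + (0,1)
step 1: (56, 5)  from 5·(11,1) + (1,0)
…
step 3: (123, 11)  from 1·(67,6) + (56,5)
step 4: (682, 61)  from 5·(123,11) + (67,6)
…
step 8: (167761, 15005)  from 1·(91444,8179) + (76317,6826)
step 9: (930249, 83204)  from 5·(167761,15005) + (91444,8179)
→ (930249, 83204).  Check: 930249²=865363202001, 125·83204²=865363202000, difference 1.
n=2: (930249,83204)∘(930249,83204) = (930249·930249+125·83204·83204, 930249·83204+83204·930249) = (1730726404001,154800875592)
n=3: (1730726404001,154800875592)∘(930249,83204) = (930249·1730726404001+125·83204·154800875592, 930249·154800875592+83204·1730726404001) = (3220013013190122249,288006719437081612)
n=4: (3220013013190122249,288006719437081612)∘(930249,83204) = (930249·3220013013190122249+125·83204·288006719437081612, 930249·288006719437081612+83204·3220013013190122249) = (5990827771012465337616001,535835925499096664087184)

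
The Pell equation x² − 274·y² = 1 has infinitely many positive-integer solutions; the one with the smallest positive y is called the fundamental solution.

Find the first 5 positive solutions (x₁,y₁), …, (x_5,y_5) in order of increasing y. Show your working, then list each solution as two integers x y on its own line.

3959299 239190
31352097142801 1894049455620
248264653730785753699 14998216231173381570
1965907990503261255572251201 118764845051735182903983240
15567235081782895307198186429982499 940451064496965117656884702915950

[16; 1,1,4,4,1,1,32] for √274; ℓ=7 ⇒ convergent index 13
k=0  a_k=16  p_k/q_k = 16/1
k=1  a_k=1  p_k/q_k = 17/1
k=2  a_k=1  p_k/q_k = 33/2
k=3  a_k=4  p_k/q_k = 149/9
…
k=5  a_k=1  p_k/q_k = 778/47
k=6  a_k=1  p_k/q_k = 1407/85
…
k=8  a_k=1  p_k/q_k = 47209/2852
k=9  a_k=1  p_k/q_k = 93011/5619
k=10  a_k=4  p_k/q_k = 419253/25328
…
k=12  a_k=1  p_k/q_k = 2189276/132259
k=13  a_k=1  p_k/q_k = 3959299/239190
→ (3959299, 239190).  Check: 3959299²=15676048571401, 274·239190²=15676048571400, difference 1.
k=2:  x_2 = 3959299·3959299+274·239190·239190 = 31352097142801,  y_2 = 3959299·239190+239190·3959299 = 1894049455620
k=3:  x_3 = 3959299·31352097142801+274·239190·1894049455620 = 248264653730785753699,  y_3 = 3959299·1894049455620+239190·31352097142801 = 14998216231173381570
k=4:  x_4 = 3959299·248264653730785753699+274·239190·14998216231173381570 = 1965907990503261255572251201,  y_4 = 3959299·14998216231173381570+239190·248264653730785753699 = 118764845051735182903983240
k=5:  x_5 = 3959299·1965907990503261255572251201+274·239190·118764845051735182903983240 = 15567235081782895307198186429982499,  y_5 = 3959299·118764845051735182903983240+239190·1965907990503261255572251201 = 940451064496965117656884702915950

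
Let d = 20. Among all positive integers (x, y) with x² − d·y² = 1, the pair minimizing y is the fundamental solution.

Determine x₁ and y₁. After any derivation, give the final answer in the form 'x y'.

[4; 2,8] for √20; ℓ=2 ⇒ convergent index 1
k=0  a_k=4  p_k/q_k = 4/1
k=1  a_k=2  p_k/q_k = 9/2
→ (9, 2).  Check: 9²=81, 20·2²=80, difference 1.

9 2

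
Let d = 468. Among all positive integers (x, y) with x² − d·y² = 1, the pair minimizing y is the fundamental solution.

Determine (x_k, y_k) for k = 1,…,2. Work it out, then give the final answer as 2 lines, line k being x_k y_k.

649 30
842401 38940

[21; 1,1,1,2,1,1,1,42] for √468; ℓ=8 ⇒ convergent index 7
a_0=21:  p_0=21·1+0=21,  q_0=21·0+1=1
a_1=1:  p_1=1·21+1=22,  q_1=1·1+0=1
…
a_3=1:  p_3=1·43+22=65,  q_3=1·2+1=3
…
a_6=1:  p_6=1·238+173=411,  q_6=1·11+8=19
a_7=1:  p_7=1·411+238=649,  q_7=1·19+11=30
fundamental: x₁=649, y₁=30  (since 421201 − 468·900 = 1)
(649+30√468)^2 = 842401 + 38940√468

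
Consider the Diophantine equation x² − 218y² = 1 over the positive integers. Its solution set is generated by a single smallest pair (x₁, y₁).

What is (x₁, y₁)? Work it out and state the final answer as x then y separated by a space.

126003 8534

[14; 1,3,3,1,28] for √218; ℓ=5 ⇒ convergent index 9
a_0=14:  p_0=14·1+0=14,  q_0=14·0+1=1
a_1=1:  p_1=1·14+1=15,  q_1=1·1+0=1
a_2=3:  p_2=3·15+14=59,  q_2=3·1+1=4
a_3=3:  p_3=3·59+15=192,  q_3=3·4+1=13
a_4=1:  p_4=1·192+59=251,  q_4=1·13+4=17
a_5=28:  p_5=28·251+192=7220,  q_5=28·17+13=489
…
a_7=3:  p_7=3·7471+7220=29633,  q_7=3·506+489=2007
a_8=3:  p_8=3·29633+7471=96370,  q_8=3·2007+506=6527
a_9=1:  p_9=1·96370+29633=126003,  q_9=1·6527+2007=8534
fundamental: x₁=126003, y₁=8534  (since 15876756009 − 218·72829156 = 1)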